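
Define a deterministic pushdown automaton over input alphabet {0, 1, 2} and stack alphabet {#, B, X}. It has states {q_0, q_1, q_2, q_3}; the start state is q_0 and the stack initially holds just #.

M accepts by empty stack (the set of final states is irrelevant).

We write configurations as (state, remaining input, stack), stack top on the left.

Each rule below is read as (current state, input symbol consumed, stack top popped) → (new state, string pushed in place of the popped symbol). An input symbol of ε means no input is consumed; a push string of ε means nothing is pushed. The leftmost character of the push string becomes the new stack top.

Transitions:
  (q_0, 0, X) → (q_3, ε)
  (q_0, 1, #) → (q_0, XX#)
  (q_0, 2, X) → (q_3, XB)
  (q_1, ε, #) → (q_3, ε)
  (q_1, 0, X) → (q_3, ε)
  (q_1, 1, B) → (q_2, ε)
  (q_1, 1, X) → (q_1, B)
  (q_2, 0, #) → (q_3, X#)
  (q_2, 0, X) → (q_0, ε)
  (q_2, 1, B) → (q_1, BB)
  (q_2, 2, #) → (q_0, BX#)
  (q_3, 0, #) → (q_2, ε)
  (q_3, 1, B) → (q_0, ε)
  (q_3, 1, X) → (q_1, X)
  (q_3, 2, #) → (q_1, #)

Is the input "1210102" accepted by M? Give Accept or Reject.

(q_0, 1210102, #) ⊢ (q_0, 210102, XX#) ⊢ (q_3, 10102, XBX#) ⊢ (q_1, 0102, XBX#) ⊢ (q_3, 102, BX#) ⊢ (q_0, 02, X#) ⊢ (q_3, 2, #) ⊢ (q_1, ε, #) ⊢ (q_3, ε, ε)
All input consumed and the stack is empty.

Accept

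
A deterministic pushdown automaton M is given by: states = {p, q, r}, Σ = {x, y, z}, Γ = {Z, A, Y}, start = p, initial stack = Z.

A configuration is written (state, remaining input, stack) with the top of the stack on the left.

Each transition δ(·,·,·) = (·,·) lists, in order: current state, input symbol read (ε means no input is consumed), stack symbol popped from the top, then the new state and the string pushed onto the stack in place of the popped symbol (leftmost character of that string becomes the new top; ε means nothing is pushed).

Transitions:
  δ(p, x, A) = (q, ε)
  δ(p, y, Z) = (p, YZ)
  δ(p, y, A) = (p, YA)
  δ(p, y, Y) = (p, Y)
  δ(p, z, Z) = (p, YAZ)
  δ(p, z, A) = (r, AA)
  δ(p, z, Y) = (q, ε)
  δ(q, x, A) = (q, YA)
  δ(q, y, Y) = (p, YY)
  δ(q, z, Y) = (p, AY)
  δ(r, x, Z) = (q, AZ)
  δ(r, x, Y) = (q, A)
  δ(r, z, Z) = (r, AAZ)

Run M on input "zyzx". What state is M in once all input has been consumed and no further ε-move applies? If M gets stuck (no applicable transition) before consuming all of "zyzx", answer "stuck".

(p, zyzx, Z)
  read z, top Z: go to p, push YAZ → (p, yzx, YAZ)
  read y, top Y: go to p, push Y → (p, zx, YAZ)
  read z, top Y: go to q, push ε → (q, x, AZ)
  read x, top A: go to q, push YA → (q, ε, YAZ)
All input consumed; M is in state q.

q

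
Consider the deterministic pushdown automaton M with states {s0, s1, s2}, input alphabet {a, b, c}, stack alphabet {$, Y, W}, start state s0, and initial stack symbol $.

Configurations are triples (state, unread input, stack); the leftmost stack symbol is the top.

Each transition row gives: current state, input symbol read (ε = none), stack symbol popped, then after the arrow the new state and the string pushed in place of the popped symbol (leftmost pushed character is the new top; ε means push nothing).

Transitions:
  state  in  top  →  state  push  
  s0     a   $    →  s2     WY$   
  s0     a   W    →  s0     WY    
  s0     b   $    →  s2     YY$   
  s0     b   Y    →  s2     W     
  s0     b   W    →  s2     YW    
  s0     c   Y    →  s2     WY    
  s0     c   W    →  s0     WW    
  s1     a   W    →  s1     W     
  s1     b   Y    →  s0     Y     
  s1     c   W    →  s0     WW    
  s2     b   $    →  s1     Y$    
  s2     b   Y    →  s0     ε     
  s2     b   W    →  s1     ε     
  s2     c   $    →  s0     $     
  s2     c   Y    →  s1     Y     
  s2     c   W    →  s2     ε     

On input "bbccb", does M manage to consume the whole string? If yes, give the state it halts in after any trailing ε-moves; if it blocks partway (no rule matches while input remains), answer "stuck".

(s0, bbccb, $) ⊢ (s2, bccb, YY$) ⊢ (s0, ccb, Y$) ⊢ (s2, cb, WY$) ⊢ (s2, b, Y$) ⊢ (s0, ε, $)
All input consumed; M is in state s0.

s0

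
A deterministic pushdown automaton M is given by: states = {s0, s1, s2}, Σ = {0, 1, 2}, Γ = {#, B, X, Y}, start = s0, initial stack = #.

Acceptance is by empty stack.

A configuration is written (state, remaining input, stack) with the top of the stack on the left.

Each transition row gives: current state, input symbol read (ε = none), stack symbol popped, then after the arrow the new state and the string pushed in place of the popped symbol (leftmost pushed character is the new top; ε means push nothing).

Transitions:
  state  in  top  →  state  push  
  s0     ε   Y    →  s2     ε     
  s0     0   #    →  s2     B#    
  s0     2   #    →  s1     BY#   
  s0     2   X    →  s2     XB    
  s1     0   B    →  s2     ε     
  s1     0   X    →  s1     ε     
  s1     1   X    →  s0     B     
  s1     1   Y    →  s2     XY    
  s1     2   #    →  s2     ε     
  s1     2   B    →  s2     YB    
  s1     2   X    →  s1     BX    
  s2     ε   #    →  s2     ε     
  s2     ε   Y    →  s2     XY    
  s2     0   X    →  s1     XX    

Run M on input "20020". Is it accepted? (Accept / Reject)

Reject

(s0, 20020, #) ⊢ (s1, 0020, BY#) ⊢ (s2, 020, Y#) ⊢ (s2, 020, XY#) ⊢ (s1, 20, XXY#) ⊢ (s1, 0, BXXY#) ⊢ (s2, ε, XXY#)
All input consumed; stack is XXY#, not empty, and no further ε-move applies.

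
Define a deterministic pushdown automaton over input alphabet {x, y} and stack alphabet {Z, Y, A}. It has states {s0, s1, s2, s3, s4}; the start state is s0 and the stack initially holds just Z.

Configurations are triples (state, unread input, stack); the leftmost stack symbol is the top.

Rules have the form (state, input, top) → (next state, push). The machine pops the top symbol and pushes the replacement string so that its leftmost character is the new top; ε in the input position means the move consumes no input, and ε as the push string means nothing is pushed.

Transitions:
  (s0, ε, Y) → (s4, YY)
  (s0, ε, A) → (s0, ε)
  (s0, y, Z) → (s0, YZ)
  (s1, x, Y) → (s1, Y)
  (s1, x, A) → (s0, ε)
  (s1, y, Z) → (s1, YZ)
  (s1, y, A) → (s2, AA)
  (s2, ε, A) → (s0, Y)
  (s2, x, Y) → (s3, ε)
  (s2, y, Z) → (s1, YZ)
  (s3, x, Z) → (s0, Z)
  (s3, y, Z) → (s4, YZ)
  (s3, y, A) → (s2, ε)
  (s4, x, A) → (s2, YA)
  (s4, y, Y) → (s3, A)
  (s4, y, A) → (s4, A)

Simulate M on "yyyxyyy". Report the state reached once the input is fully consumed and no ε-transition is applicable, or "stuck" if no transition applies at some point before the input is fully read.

(s0, yyyxyyy, Z)
  read y, top Z: go to s0, push YZ → (s0, yyxyyy, YZ)
  ε-move, top Y: go to s4, push YY → (s4, yyxyyy, YYZ)
  read y, top Y: go to s3, push A → (s3, yxyyy, AYZ)
  read y, top A: go to s2, push ε → (s2, xyyy, YZ)
  read x, top Y: go to s3, push ε → (s3, yyy, Z)
  read y, top Z: go to s4, push YZ → (s4, yy, YZ)
  read y, top Y: go to s3, push A → (s3, y, AZ)
  read y, top A: go to s2, push ε → (s2, ε, Z)
All input consumed; M is in state s2.

s2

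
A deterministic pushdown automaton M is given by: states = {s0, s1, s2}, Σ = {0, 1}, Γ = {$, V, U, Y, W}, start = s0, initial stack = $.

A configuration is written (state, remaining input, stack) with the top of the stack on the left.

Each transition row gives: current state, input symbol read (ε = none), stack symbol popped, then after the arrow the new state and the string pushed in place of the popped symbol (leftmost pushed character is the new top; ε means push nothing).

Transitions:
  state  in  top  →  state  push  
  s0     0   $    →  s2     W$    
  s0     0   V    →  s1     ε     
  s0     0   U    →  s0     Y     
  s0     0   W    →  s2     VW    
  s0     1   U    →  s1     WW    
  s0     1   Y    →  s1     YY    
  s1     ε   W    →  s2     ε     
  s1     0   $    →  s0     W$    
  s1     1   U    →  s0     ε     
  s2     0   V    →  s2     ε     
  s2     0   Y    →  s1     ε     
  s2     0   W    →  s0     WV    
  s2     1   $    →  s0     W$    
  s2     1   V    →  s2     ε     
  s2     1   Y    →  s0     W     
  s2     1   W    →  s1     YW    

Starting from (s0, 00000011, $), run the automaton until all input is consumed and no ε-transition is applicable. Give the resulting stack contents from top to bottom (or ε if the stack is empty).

YWVV$

(s0, 00000011, $) ⊢ (s2, 0000011, W$) ⊢ (s0, 000011, WV$) ⊢ (s2, 00011, VWV$) ⊢ (s2, 0011, WV$) ⊢ (s0, 011, WVV$) ⊢ (s2, 11, VWVV$) ⊢ (s2, 1, WVV$) ⊢ (s1, ε, YWVV$)
All input consumed in state s1 with stack YWVV$.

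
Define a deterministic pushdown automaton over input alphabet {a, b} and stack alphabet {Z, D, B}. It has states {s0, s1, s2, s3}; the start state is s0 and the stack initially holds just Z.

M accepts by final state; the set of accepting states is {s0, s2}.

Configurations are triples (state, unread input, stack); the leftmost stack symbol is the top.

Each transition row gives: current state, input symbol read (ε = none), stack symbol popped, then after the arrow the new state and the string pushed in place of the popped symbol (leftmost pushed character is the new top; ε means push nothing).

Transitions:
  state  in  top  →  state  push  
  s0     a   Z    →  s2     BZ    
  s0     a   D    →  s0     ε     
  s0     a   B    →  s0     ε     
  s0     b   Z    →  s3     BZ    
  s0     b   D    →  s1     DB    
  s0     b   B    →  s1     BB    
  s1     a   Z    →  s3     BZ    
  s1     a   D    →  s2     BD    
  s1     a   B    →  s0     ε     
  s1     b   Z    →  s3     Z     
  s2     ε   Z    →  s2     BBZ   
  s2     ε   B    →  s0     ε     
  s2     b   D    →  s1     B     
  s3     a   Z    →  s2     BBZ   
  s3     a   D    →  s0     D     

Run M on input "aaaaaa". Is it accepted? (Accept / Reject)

(s0, aaaaaa, Z) ⊢ (s2, aaaaa, BZ) ⊢ (s0, aaaaa, Z) ⊢ (s2, aaaa, BZ) ⊢ (s0, aaaa, Z) ⊢ (s2, aaa, BZ) ⊢ (s0, aaa, Z) ⊢ (s2, aa, BZ) ⊢ (s0, aa, Z) ⊢ (s2, a, BZ) ⊢ (s0, a, Z) ⊢ (s2, ε, BZ)
All input consumed; state s2 ∈ F.

Accept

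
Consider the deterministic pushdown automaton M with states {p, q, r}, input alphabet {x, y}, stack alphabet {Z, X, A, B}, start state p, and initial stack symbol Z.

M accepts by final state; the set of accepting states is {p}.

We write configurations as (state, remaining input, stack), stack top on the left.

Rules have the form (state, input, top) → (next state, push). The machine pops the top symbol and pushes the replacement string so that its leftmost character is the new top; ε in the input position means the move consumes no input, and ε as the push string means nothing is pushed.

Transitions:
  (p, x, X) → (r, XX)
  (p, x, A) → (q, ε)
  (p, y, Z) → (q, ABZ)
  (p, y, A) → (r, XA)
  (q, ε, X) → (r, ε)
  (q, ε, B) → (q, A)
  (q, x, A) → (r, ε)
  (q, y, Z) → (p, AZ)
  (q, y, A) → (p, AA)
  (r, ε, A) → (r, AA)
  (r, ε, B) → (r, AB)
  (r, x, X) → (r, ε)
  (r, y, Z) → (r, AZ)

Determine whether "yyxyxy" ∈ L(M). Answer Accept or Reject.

Accept

(p, yyxyxy, Z)
  read y, top Z: go to q, push ABZ → (q, yxyxy, ABZ)
  read y, top A: go to p, push AA → (p, xyxy, AABZ)
  read x, top A: go to q, push ε → (q, yxy, ABZ)
  read y, top A: go to p, push AA → (p, xy, AABZ)
  read x, top A: go to q, push ε → (q, y, ABZ)
  read y, top A: go to p, push AA → (p, ε, AABZ)
All input consumed; state p ∈ F.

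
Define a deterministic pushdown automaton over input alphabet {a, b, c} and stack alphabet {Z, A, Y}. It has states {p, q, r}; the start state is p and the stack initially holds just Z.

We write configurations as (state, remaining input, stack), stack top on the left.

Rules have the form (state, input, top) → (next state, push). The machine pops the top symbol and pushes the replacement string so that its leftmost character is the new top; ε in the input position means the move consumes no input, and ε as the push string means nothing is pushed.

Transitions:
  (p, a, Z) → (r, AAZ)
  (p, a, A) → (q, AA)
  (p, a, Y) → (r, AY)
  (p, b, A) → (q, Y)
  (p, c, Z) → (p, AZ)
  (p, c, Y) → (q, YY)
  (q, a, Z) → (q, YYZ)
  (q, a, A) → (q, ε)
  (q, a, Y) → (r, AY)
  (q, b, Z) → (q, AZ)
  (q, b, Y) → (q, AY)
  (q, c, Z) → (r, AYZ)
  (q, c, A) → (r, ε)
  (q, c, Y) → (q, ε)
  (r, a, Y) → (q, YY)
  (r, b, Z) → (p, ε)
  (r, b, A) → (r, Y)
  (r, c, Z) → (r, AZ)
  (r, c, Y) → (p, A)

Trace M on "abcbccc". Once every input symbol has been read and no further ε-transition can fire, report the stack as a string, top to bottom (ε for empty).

(p, abcbccc, Z)
  read a, top Z: go to r, push AAZ → (r, bcbccc, AAZ)
  read b, top A: go to r, push Y → (r, cbccc, YAZ)
  read c, top Y: go to p, push A → (p, bccc, AAZ)
  read b, top A: go to q, push Y → (q, ccc, YAZ)
  read c, top Y: go to q, push ε → (q, cc, AZ)
  read c, top A: go to r, push ε → (r, c, Z)
  read c, top Z: go to r, push AZ → (r, ε, AZ)
All input consumed in state r with stack AZ.

AZ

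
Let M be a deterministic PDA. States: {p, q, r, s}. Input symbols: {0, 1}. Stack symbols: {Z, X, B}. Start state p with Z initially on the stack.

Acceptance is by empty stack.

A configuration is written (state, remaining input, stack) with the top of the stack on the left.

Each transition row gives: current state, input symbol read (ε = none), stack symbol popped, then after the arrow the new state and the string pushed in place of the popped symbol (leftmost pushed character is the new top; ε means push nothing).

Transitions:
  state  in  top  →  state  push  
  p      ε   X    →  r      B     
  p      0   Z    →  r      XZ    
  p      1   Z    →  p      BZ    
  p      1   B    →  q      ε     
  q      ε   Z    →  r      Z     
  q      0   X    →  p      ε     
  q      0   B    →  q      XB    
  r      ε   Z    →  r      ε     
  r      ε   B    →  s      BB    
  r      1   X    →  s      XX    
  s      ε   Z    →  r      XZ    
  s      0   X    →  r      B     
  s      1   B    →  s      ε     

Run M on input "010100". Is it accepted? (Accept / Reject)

Reject

(p, 010100, Z)
  read 0, top Z: go to r, push XZ → (r, 10100, XZ)
  read 1, top X: go to s, push XX → (s, 0100, XXZ)
  read 0, top X: go to r, push B → (r, 100, BXZ)
  ε-move, top B: go to s, push BB → (s, 100, BBXZ)
  read 1, top B: go to s, push ε → (s, 00, BXZ)
No transition applies at (s, 00, BXZ); input not fully consumed.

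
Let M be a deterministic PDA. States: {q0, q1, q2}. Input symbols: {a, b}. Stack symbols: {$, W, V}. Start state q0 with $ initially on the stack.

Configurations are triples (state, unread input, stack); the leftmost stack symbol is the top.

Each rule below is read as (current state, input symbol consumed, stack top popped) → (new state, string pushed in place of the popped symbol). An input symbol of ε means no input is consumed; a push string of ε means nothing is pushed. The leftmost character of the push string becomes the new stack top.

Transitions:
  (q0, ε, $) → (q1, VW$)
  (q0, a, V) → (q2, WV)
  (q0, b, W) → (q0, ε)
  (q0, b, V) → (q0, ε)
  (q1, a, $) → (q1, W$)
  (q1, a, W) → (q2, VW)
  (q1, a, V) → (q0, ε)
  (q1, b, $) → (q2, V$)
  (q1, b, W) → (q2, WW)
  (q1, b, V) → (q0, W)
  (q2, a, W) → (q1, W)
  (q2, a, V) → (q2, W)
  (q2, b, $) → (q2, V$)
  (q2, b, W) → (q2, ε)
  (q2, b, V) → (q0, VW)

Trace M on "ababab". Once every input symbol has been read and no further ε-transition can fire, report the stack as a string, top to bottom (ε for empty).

VW$

(q0, ababab, $)
  ε-move, top $: go to q1, push VW$ → (q1, ababab, VW$)
  read a, top V: go to q0, push ε → (q0, babab, W$)
  read b, top W: go to q0, push ε → (q0, abab, $)
  ε-move, top $: go to q1, push VW$ → (q1, abab, VW$)
  read a, top V: go to q0, push ε → (q0, bab, W$)
  read b, top W: go to q0, push ε → (q0, ab, $)
  ε-move, top $: go to q1, push VW$ → (q1, ab, VW$)
  read a, top V: go to q0, push ε → (q0, b, W$)
  read b, top W: go to q0, push ε → (q0, ε, $)
  ε-move, top $: go to q1, push VW$ → (q1, ε, VW$)
All input consumed in state q1 with stack VW$.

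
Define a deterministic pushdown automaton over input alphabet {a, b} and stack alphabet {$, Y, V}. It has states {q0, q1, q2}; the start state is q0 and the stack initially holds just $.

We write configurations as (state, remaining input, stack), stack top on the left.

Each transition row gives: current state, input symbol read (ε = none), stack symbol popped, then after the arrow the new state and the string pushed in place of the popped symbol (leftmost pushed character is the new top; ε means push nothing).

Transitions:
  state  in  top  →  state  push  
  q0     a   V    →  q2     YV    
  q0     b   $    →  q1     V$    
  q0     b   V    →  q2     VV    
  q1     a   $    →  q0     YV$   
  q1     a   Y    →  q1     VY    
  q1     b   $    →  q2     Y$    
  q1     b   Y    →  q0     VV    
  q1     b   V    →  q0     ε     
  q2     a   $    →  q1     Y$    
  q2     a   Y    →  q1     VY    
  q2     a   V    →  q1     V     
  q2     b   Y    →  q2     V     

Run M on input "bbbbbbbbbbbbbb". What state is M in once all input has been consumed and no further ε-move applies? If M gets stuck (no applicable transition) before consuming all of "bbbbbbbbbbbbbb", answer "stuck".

(q0, bbbbbbbbbbbbbb, $)
  read b, top $: go to q1, push V$ → (q1, bbbbbbbbbbbbb, V$)
  read b, top V: go to q0, push ε → (q0, bbbbbbbbbbbb, $)
  read b, top $: go to q1, push V$ → (q1, bbbbbbbbbbb, V$)
  read b, top V: go to q0, push ε → (q0, bbbbbbbbbb, $)
  read b, top $: go to q1, push V$ → (q1, bbbbbbbbb, V$)
  read b, top V: go to q0, push ε → (q0, bbbbbbbb, $)
  read b, top $: go to q1, push V$ → (q1, bbbbbbb, V$)
  read b, top V: go to q0, push ε → (q0, bbbbbb, $)
  read b, top $: go to q1, push V$ → (q1, bbbbb, V$)
  read b, top V: go to q0, push ε → (q0, bbbb, $)
  read b, top $: go to q1, push V$ → (q1, bbb, V$)
  read b, top V: go to q0, push ε → (q0, bb, $)
  read b, top $: go to q1, push V$ → (q1, b, V$)
  read b, top V: go to q0, push ε → (q0, ε, $)
All input consumed; M is in state q0.

q0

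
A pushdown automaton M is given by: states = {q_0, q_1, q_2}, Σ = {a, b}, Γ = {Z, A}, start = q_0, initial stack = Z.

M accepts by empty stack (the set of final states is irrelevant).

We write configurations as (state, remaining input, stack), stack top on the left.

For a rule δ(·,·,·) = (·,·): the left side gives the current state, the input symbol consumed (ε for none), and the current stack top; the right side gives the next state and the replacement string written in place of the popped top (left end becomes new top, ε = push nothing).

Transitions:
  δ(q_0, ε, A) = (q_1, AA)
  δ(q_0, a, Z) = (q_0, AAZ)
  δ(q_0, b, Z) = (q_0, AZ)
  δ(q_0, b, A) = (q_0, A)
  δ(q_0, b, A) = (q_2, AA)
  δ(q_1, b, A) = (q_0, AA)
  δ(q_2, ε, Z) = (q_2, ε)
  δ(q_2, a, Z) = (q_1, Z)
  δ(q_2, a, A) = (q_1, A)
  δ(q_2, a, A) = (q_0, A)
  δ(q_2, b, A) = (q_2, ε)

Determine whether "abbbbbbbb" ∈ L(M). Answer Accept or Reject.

One accepting computation: (q_0, abbbbbbbb, Z) ⊢ (q_0, bbbbbbbb, AAZ) ⊢ (q_0, bbbbbbb, AAZ) ⊢ (q_0, bbbbbb, AAZ) ⊢ (q_0, bbbbb, AAZ) ⊢ (q_0, bbbb, AAZ) ⊢ (q_2, bbb, AAAZ) ⊢ (q_2, bb, AAZ) ⊢ (q_2, b, AZ) ⊢ (q_2, ε, Z) ⊢ (q_2, ε, ε)
All input consumed and the stack is empty.

Accept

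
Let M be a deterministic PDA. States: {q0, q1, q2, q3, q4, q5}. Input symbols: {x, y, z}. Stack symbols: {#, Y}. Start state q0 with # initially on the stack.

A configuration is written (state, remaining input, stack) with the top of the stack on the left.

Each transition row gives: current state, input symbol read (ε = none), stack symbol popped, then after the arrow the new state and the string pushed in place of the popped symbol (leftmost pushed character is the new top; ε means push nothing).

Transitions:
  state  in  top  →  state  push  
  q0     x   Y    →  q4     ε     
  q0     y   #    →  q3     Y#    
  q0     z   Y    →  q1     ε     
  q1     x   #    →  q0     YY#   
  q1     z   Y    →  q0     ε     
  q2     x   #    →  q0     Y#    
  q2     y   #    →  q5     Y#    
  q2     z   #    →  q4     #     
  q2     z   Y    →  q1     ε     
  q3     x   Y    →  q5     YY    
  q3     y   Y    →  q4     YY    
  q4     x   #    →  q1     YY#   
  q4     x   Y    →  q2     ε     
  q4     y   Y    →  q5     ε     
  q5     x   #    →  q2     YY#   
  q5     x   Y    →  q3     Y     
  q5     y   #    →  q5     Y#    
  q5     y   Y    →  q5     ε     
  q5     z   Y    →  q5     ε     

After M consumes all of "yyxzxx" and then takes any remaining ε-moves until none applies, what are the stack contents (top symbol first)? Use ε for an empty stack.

Y#

(q0, yyxzxx, #)
  read y, top #: go to q3, push Y# → (q3, yxzxx, Y#)
  read y, top Y: go to q4, push YY → (q4, xzxx, YY#)
  read x, top Y: go to q2, push ε → (q2, zxx, Y#)
  read z, top Y: go to q1, push ε → (q1, xx, #)
  read x, top #: go to q0, push YY# → (q0, x, YY#)
  read x, top Y: go to q4, push ε → (q4, ε, Y#)
All input consumed in state q4 with stack Y#.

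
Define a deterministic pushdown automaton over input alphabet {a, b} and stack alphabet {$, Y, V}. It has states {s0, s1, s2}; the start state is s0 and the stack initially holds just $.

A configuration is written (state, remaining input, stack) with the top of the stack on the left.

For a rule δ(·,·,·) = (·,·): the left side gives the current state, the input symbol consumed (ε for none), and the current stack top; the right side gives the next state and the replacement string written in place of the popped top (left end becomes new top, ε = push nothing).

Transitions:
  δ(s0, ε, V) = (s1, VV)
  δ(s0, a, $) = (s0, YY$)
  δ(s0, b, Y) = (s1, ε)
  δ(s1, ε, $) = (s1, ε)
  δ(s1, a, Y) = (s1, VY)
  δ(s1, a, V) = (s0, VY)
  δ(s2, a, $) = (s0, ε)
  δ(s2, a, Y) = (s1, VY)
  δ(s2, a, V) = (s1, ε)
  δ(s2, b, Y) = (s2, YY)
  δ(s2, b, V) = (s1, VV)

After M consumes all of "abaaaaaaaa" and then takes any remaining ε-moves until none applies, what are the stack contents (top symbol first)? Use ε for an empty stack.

(s0, abaaaaaaaa, $)
  read a, top $: go to s0, push YY$ → (s0, baaaaaaaa, YY$)
  read b, top Y: go to s1, push ε → (s1, aaaaaaaa, Y$)
  read a, top Y: go to s1, push VY → (s1, aaaaaaa, VY$)
  read a, top V: go to s0, push VY → (s0, aaaaaa, VYY$)
  ε-move, top V: go to s1, push VV → (s1, aaaaaa, VVYY$)
  read a, top V: go to s0, push VY → (s0, aaaaa, VYVYY$)
  ε-move, top V: go to s1, push VV → (s1, aaaaa, VVYVYY$)
  read a, top V: go to s0, push VY → (s0, aaaa, VYVYVYY$)
  ε-move, top V: go to s1, push VV → (s1, aaaa, VVYVYVYY$)
  read a, top V: go to s0, push VY → (s0, aaa, VYVYVYVYY$)
  ε-move, top V: go to s1, push VV → (s1, aaa, VVYVYVYVYY$)
  read a, top V: go to s0, push VY → (s0, aa, VYVYVYVYVYY$)
  ε-move, top V: go to s1, push VV → (s1, aa, VVYVYVYVYVYY$)
  read a, top V: go to s0, push VY → (s0, a, VYVYVYVYVYVYY$)
  ε-move, top V: go to s1, push VV → (s1, a, VVYVYVYVYVYVYY$)
  read a, top V: go to s0, push VY → (s0, ε, VYVYVYVYVYVYVYY$)
  ε-move, top V: go to s1, push VV → (s1, ε, VVYVYVYVYVYVYVYY$)
All input consumed in state s1 with stack VVYVYVYVYVYVYVYY$.

VVYVYVYVYVYVYVYY$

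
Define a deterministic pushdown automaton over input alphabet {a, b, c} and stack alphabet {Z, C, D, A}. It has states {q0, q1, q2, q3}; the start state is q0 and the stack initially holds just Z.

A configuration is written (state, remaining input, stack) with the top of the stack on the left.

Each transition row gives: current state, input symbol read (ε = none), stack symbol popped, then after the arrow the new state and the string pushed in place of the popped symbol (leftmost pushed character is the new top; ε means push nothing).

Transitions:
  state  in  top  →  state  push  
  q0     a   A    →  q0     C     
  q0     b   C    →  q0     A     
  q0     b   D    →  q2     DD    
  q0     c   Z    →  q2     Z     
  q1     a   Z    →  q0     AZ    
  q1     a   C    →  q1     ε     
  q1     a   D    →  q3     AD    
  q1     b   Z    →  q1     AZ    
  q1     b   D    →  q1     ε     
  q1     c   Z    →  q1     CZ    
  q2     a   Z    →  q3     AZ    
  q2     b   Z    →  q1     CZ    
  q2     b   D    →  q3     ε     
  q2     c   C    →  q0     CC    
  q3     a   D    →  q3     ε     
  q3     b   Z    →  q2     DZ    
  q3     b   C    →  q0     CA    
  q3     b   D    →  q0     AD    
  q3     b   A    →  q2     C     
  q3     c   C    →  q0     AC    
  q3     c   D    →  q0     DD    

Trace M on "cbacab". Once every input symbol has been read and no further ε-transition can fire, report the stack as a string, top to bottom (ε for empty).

(q0, cbacab, Z) ⊢ (q2, bacab, Z) ⊢ (q1, acab, CZ) ⊢ (q1, cab, Z) ⊢ (q1, ab, CZ) ⊢ (q1, b, Z) ⊢ (q1, ε, AZ)
All input consumed in state q1 with stack AZ.

AZ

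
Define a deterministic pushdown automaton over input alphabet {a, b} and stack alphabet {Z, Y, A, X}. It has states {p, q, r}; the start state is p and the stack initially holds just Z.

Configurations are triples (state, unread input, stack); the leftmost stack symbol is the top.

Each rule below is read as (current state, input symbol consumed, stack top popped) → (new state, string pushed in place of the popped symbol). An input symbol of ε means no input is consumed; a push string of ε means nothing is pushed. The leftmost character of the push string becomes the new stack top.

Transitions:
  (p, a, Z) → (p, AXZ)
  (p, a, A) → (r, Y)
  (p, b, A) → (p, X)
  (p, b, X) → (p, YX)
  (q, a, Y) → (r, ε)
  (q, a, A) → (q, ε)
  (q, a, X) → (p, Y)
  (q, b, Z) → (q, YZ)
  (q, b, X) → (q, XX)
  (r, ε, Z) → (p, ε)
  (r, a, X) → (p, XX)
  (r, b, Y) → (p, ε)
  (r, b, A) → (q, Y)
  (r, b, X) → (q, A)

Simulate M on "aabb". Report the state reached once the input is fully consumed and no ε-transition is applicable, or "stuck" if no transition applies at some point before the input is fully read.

(p, aabb, Z) ⊢ (p, abb, AXZ) ⊢ (r, bb, YXZ) ⊢ (p, b, XZ) ⊢ (p, ε, YXZ)
All input consumed; M is in state p.

p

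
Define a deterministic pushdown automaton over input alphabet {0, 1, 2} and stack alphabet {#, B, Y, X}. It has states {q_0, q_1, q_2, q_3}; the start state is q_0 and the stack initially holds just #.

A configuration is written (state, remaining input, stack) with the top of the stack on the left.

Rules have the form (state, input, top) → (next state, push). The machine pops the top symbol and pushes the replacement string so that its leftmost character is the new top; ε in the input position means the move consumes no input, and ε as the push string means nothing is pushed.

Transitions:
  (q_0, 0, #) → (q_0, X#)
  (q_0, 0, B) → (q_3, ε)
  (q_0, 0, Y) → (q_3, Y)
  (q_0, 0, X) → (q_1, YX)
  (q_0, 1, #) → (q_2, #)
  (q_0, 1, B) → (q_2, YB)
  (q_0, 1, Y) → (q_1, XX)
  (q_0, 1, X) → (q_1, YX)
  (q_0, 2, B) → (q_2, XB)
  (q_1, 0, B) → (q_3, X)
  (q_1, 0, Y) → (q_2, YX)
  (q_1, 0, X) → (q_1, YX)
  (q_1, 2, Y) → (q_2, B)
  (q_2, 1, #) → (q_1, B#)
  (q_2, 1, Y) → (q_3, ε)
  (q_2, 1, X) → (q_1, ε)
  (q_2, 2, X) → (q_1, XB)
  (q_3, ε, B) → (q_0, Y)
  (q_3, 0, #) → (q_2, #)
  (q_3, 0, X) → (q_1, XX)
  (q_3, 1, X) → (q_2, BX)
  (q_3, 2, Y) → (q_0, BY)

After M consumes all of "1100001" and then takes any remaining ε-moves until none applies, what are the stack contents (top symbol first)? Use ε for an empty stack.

XXX#

(q_0, 1100001, #)
  read 1, top #: go to q_2, push # → (q_2, 100001, #)
  read 1, top #: go to q_1, push B# → (q_1, 00001, B#)
  read 0, top B: go to q_3, push X → (q_3, 0001, X#)
  read 0, top X: go to q_1, push XX → (q_1, 001, XX#)
  read 0, top X: go to q_1, push YX → (q_1, 01, YXX#)
  read 0, top Y: go to q_2, push YX → (q_2, 1, YXXX#)
  read 1, top Y: go to q_3, push ε → (q_3, ε, XXX#)
All input consumed in state q_3 with stack XXX#.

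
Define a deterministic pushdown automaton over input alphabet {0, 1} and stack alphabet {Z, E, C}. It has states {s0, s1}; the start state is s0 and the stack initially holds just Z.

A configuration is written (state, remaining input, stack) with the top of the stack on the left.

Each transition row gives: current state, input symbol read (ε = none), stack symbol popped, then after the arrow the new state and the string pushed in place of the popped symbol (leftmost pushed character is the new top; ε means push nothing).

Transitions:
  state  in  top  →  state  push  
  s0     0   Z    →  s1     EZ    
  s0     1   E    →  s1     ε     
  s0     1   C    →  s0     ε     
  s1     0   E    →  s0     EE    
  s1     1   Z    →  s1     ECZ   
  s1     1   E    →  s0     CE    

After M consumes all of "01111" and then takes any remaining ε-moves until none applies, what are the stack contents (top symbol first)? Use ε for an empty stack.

ECZ

(s0, 01111, Z) ⊢ (s1, 1111, EZ) ⊢ (s0, 111, CEZ) ⊢ (s0, 11, EZ) ⊢ (s1, 1, Z) ⊢ (s1, ε, ECZ)
All input consumed in state s1 with stack ECZ.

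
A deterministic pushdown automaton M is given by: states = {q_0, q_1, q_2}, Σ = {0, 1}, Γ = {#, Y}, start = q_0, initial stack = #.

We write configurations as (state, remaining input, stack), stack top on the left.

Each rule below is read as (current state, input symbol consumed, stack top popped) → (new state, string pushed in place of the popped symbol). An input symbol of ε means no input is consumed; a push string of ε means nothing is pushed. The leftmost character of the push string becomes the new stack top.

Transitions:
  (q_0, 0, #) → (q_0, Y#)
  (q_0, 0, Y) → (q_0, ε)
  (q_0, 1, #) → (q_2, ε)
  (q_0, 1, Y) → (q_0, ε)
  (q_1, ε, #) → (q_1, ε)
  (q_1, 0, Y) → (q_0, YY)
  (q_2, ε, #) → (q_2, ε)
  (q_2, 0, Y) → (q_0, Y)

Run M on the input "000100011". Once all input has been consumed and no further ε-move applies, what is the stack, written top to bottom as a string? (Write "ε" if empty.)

(q_0, 000100011, #)
  read 0, top #: go to q_0, push Y# → (q_0, 00100011, Y#)
  read 0, top Y: go to q_0, push ε → (q_0, 0100011, #)
  read 0, top #: go to q_0, push Y# → (q_0, 100011, Y#)
  read 1, top Y: go to q_0, push ε → (q_0, 00011, #)
  read 0, top #: go to q_0, push Y# → (q_0, 0011, Y#)
  read 0, top Y: go to q_0, push ε → (q_0, 011, #)
  read 0, top #: go to q_0, push Y# → (q_0, 11, Y#)
  read 1, top Y: go to q_0, push ε → (q_0, 1, #)
  read 1, top #: go to q_2, push ε → (q_2, ε, ε)
All input consumed in state q_2 with stack ε.

ε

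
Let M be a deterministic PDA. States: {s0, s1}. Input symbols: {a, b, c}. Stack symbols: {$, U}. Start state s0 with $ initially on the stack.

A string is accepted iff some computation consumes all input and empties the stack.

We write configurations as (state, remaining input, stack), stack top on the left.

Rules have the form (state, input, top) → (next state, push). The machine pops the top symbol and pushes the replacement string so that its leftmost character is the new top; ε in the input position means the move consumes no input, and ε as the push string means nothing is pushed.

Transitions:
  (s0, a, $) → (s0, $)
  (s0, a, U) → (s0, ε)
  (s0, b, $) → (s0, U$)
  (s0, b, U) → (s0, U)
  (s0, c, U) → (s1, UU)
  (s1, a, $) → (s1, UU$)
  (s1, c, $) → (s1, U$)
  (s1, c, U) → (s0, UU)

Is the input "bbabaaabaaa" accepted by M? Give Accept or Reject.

(s0, bbabaaabaaa, $)
  read b, top $: go to s0, push U$ → (s0, babaaabaaa, U$)
  read b, top U: go to s0, push U → (s0, abaaabaaa, U$)
  read a, top U: go to s0, push ε → (s0, baaabaaa, $)
  read b, top $: go to s0, push U$ → (s0, aaabaaa, U$)
  read a, top U: go to s0, push ε → (s0, aabaaa, $)
  read a, top $: go to s0, push $ → (s0, abaaa, $)
  read a, top $: go to s0, push $ → (s0, baaa, $)
  read b, top $: go to s0, push U$ → (s0, aaa, U$)
  read a, top U: go to s0, push ε → (s0, aa, $)
  read a, top $: go to s0, push $ → (s0, a, $)
  read a, top $: go to s0, push $ → (s0, ε, $)
All input consumed; stack is $, not empty, and no further ε-move applies.

Reject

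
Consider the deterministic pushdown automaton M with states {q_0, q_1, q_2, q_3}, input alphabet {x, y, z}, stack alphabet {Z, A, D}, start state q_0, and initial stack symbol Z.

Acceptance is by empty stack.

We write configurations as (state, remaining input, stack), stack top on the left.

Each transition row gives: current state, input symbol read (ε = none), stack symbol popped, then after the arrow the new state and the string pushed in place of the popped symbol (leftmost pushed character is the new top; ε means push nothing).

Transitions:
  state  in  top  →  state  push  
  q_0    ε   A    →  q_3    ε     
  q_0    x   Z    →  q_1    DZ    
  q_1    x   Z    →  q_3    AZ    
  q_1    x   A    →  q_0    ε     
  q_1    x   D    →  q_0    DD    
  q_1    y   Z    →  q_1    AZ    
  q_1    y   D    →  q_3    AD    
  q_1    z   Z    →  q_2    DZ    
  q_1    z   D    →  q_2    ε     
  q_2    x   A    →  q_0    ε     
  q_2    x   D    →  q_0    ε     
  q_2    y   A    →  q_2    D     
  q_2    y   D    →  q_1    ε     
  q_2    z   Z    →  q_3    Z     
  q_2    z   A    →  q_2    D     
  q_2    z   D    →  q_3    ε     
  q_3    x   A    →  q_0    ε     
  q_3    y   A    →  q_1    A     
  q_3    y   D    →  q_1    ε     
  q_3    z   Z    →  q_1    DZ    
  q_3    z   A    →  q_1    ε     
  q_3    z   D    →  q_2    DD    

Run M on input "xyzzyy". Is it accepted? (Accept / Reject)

Reject

(q_0, xyzzyy, Z)
  read x, top Z: go to q_1, push DZ → (q_1, yzzyy, DZ)
  read y, top D: go to q_3, push AD → (q_3, zzyy, ADZ)
  read z, top A: go to q_1, push ε → (q_1, zyy, DZ)
  read z, top D: go to q_2, push ε → (q_2, yy, Z)
No transition applies at (q_2, yy, Z); input not fully consumed.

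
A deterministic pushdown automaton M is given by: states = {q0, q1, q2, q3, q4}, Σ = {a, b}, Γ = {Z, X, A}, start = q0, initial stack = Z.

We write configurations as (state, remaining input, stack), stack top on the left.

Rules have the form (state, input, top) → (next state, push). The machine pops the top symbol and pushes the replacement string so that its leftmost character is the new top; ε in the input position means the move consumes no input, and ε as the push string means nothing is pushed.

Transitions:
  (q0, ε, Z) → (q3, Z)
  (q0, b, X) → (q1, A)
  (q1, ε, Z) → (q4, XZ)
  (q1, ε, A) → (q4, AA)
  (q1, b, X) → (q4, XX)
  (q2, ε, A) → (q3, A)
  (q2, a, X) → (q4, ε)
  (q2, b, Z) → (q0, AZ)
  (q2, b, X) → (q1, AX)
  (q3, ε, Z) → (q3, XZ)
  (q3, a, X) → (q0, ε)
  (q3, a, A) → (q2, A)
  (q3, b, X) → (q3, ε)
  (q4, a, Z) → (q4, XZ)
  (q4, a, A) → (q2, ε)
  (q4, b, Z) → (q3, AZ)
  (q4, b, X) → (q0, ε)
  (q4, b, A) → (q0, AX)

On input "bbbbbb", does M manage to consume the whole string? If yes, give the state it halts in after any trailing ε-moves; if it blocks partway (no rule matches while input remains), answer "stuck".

(q0, bbbbbb, Z) ⊢ (q3, bbbbbb, Z) ⊢ (q3, bbbbbb, XZ) ⊢ (q3, bbbbb, Z) ⊢ (q3, bbbbb, XZ) ⊢ (q3, bbbb, Z) ⊢ (q3, bbbb, XZ) ⊢ (q3, bbb, Z) ⊢ (q3, bbb, XZ) ⊢ (q3, bb, Z) ⊢ (q3, bb, XZ) ⊢ (q3, b, Z) ⊢ (q3, b, XZ) ⊢ (q3, ε, Z) ⊢ (q3, ε, XZ)
All input consumed; M is in state q3.

q3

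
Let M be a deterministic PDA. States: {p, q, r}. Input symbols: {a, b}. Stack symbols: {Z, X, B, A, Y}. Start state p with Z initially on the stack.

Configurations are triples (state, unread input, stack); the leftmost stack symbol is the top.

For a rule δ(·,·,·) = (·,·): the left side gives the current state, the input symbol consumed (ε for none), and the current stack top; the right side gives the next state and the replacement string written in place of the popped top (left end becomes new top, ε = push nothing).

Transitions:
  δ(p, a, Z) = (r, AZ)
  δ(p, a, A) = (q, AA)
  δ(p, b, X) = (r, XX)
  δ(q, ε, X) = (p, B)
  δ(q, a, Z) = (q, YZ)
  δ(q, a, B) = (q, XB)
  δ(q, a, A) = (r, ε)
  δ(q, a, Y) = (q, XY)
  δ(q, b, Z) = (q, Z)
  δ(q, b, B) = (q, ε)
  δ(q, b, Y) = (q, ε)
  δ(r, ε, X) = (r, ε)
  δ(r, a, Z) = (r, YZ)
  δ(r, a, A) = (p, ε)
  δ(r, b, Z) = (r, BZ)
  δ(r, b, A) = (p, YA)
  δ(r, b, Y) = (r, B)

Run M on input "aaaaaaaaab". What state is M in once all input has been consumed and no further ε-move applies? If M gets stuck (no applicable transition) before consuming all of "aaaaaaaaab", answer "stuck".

(p, aaaaaaaaab, Z)
  read a, top Z: go to r, push AZ → (r, aaaaaaaab, AZ)
  read a, top A: go to p, push ε → (p, aaaaaaab, Z)
  read a, top Z: go to r, push AZ → (r, aaaaaab, AZ)
  read a, top A: go to p, push ε → (p, aaaaab, Z)
  read a, top Z: go to r, push AZ → (r, aaaab, AZ)
  read a, top A: go to p, push ε → (p, aaab, Z)
  read a, top Z: go to r, push AZ → (r, aab, AZ)
  read a, top A: go to p, push ε → (p, ab, Z)
  read a, top Z: go to r, push AZ → (r, b, AZ)
  read b, top A: go to p, push YA → (p, ε, YAZ)
All input consumed; M is in state p.

p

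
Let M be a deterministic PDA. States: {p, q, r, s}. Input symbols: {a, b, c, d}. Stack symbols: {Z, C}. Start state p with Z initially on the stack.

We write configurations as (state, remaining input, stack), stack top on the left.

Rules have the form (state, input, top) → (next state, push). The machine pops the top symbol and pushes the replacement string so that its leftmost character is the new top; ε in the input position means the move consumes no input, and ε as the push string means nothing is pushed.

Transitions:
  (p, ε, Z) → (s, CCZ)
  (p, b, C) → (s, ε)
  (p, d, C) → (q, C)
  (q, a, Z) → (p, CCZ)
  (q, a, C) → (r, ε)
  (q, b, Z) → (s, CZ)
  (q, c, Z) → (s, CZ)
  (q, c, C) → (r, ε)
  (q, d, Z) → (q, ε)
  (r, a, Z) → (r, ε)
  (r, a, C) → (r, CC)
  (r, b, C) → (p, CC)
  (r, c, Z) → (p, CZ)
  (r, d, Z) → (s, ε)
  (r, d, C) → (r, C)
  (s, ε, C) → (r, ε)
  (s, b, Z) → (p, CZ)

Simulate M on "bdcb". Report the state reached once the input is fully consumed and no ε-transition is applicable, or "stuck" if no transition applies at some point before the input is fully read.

p

(p, bdcb, Z)
  ε-move, top Z: go to s, push CCZ → (s, bdcb, CCZ)
  ε-move, top C: go to r, push ε → (r, bdcb, CZ)
  read b, top C: go to p, push CC → (p, dcb, CCZ)
  read d, top C: go to q, push C → (q, cb, CCZ)
  read c, top C: go to r, push ε → (r, b, CZ)
  read b, top C: go to p, push CC → (p, ε, CCZ)
All input consumed; M is in state p.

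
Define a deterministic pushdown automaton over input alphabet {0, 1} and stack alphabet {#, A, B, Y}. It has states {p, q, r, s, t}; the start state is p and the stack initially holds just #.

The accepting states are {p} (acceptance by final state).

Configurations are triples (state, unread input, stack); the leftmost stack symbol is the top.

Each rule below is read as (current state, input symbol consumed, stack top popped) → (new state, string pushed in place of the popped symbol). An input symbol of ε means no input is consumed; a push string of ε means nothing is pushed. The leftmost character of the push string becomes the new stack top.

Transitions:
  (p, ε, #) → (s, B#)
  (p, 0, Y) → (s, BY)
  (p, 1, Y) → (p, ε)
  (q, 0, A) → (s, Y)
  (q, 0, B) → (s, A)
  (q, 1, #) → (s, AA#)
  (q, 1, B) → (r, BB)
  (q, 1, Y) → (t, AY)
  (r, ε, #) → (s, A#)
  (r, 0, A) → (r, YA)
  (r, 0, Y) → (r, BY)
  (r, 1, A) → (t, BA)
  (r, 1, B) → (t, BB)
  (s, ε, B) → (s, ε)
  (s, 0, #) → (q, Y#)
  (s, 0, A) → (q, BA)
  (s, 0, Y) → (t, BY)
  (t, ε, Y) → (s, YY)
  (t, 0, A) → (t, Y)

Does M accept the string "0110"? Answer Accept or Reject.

Reject

(p, 0110, #)
  ε-move, top #: go to s, push B# → (s, 0110, B#)
  ε-move, top B: go to s, push ε → (s, 0110, #)
  read 0, top #: go to q, push Y# → (q, 110, Y#)
  read 1, top Y: go to t, push AY → (t, 10, AY#)
No transition applies at (t, 10, AY#); input not fully consumed.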